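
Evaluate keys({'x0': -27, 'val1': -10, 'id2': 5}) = ['x0', 'val1', 'id2']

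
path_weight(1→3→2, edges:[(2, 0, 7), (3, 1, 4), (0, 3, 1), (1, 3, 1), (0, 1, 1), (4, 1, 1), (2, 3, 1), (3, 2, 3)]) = 4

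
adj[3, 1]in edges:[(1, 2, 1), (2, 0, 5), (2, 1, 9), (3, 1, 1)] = 1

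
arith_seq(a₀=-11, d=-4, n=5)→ [-11, -15, -19, -23, -27]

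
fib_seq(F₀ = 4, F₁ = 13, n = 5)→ [4, 13, 17, 30, 47]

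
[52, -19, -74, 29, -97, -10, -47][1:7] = [-19, -74, 29, -97, -10, -47]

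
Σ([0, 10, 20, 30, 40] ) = 100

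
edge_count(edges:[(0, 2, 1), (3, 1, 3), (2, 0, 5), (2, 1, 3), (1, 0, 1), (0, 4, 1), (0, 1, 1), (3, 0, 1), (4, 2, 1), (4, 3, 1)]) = 10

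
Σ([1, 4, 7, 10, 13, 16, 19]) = 70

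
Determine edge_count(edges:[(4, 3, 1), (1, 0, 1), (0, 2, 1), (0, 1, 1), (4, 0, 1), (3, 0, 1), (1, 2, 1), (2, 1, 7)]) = 8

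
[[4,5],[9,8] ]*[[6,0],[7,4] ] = C[0][0] = (4)*(6) + (5)*(7) = 59
C[0][1] = (4)*(0) + (5)*(4) = 20
C[1][0] = (9)*(6) + (8)*(7) = 110
C[1][1] = (9)*(0) + (8)*(4) = 32
= [[59, 20], [110, 32]]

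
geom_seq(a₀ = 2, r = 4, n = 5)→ [2, 8, 32, 128, 512]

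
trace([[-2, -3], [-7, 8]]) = 6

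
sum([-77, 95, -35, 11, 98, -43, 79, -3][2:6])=31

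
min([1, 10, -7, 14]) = -7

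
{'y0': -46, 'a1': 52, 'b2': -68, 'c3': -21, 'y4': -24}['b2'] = -68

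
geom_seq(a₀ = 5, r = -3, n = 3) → [5, -15, 45]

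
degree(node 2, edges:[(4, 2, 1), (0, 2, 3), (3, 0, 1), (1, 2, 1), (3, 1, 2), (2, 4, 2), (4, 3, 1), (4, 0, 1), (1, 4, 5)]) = 4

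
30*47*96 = 135360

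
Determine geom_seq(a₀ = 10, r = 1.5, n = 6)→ a_0 = 10*1.5^0 = 10.0
a_1 = 10*1.5^1 = 15.0
a_2 = 10*1.5^2 = 22.5
...
= [10.0, 15.0, 22.5, 33.75, 50.625, 75.9375]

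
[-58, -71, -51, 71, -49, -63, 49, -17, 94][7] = -17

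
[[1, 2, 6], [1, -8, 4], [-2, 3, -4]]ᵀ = [[1, 1, -2], [2, -8, 3], [6, 4, -4]]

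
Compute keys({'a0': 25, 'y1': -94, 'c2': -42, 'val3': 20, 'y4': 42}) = ['a0', 'y1', 'c2', 'val3', 'y4']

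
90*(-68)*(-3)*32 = 587520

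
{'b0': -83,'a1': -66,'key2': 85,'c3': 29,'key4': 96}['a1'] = -66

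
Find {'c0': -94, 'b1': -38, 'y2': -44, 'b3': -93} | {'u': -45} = {'c0': -94, 'b1': -38, 'y2': -44, 'b3': -93, 'u': -45}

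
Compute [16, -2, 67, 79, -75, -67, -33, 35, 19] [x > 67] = keep x where x > 67: 16✗, -2✗, 67✗, 79✓, -75✗, -67✗, -33✗, 35✗, 19✗
= [79]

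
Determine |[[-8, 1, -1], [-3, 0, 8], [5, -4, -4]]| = (1)*(-8)*det([[0, 8], [-4, -4]]) + (-1)*(1)*det([[-3, 8], [5, -4]]) + (1)*(-1)*det([[-3, 0], [5, -4]])
= -256 + 28 + -12
= -240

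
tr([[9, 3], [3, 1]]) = diagonal: 9 + 1
= 10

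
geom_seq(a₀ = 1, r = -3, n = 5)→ [1, -3, 9, -27, 81]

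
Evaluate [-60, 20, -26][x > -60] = keep x where x > -60: -60✗, 20✓, -26✓
= [20, -26]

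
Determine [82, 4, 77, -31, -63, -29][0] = 82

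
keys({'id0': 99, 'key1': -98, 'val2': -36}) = ['id0', 'key1', 'val2']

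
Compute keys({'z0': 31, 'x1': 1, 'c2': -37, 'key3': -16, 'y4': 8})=['z0', 'x1', 'c2', 'key3', 'y4']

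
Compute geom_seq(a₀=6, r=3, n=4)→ [6, 18, 54, 162]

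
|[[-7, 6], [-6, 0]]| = 36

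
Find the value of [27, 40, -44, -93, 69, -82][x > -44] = [27, 40, 69]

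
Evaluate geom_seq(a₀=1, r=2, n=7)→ a_0 = 1*2^0 = 1
a_1 = 1*2^1 = 2
a_2 = 1*2^2 = 4
...
= [1, 2, 4, 8, 16, 32, 64]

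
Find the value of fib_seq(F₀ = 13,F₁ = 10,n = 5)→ [13, 10, 23, 33, 56]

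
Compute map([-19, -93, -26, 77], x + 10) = [-9, -83, -16, 87]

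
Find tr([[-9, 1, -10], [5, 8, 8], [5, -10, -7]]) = -8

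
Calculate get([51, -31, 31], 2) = 31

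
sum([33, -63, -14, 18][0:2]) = -30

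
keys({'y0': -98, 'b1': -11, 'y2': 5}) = ['y0', 'b1', 'y2']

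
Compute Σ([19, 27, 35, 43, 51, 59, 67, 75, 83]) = 19 + 27 + 35 + 43 + 51 + 59 + 67 + 75 + 83
= 459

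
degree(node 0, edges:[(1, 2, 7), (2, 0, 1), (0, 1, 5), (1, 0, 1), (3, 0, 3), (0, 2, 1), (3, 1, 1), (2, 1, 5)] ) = incident: (2,0), (0,1), (1,0), (3,0), (0,2)
= 5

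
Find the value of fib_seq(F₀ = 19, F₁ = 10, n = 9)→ [19, 10, 29, 39, 68, 107, 175, 282, 457]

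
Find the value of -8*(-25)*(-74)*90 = -1332000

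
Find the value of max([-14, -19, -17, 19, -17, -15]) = 19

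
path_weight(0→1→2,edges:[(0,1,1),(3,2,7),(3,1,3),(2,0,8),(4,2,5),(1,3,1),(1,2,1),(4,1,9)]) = w(0→1)=1 + w(1→2)=1
= 2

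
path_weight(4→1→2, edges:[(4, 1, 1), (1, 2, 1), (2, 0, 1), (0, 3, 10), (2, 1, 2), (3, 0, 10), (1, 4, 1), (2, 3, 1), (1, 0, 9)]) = 2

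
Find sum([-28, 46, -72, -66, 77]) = -43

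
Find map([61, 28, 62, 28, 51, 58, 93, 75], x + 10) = 61+10=71, 28+10=38, 62+10=72, 28+10=38, 51+10=61, 58+10=68, 93+10=103, 75+10=85
= [71, 38, 72, 38, 61, 68, 103, 85]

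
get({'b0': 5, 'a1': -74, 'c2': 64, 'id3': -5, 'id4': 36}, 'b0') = 5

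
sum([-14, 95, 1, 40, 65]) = 187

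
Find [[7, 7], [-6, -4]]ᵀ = [[7, -6], [7, -4]]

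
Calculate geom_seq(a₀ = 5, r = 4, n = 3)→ a_0 = 5*4^0 = 5
a_1 = 5*4^1 = 20
a_2 = 5*4^2 = 80
= [5, 20, 80]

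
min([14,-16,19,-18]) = -18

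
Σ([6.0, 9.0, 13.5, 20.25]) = 6.0 + 9.0 + 13.5 + 20.25
= 48.75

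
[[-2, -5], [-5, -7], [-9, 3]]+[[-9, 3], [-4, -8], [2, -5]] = [[-11, -2], [-9, -15], [-7, -2]]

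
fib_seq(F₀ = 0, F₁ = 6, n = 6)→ F_2 = F_1 + F_0 = 6
F_3 = F_2 + F_1 = 12
F_4 = F_3 + F_2 = 18
...
= [0, 6, 6, 12, 18, 30]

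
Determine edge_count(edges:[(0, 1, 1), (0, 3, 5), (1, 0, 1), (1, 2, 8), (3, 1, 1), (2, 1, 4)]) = 6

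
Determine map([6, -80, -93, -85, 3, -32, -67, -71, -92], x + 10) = 6+10=16, -80+10=-70, -93+10=-83, -85+10=-75, 3+10=13, -32+10=-22, -67+10=-57, -71+10=-61, -92+10=-82
= [16, -70, -83, -75, 13, -22, -57, -61, -82]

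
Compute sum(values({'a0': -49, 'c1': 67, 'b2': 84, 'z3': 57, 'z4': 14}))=(-49) + 67 + 84 + 57 + 14
= 173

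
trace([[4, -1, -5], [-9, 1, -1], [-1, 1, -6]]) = diagonal: 4 + 1 + (-6)
= -1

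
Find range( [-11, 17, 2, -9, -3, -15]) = 32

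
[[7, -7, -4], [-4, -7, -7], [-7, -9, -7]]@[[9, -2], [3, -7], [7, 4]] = C[0][0] = (7)*(9) + (-7)*(3) + (-4)*(7) = 14
C[0][1] = (7)*(-2) + (-7)*(-7) + (-4)*(4) = 19
C[1][0] = (-4)*(9) + (-7)*(3) + (-7)*(7) = -106
C[1][1] = (-4)*(-2) + (-7)*(-7) + (-7)*(4) = 29
C[2][0] = (-7)*(9) + (-9)*(3) + (-7)*(7) = -139
C[2][1] = (-7)*(-2) + (-9)*(-7) + (-7)*(4) = 49
= [[14, 19], [-106, 29], [-139, 49]]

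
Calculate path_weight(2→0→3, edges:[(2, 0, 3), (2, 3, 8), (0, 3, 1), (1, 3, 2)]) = 4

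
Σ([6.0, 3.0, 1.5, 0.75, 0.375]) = 11.625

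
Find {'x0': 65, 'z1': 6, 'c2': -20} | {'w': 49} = {'x0': 65, 'z1': 6, 'c2': -20, 'w': 49}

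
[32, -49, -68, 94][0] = 32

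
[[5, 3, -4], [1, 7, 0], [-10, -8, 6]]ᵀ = [[5, 1, -10], [3, 7, -8], [-4, 0, 6]]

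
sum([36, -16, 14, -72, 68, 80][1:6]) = slice → [-16, 14, -72, 68, 80]
(-16) + 14 + (-72) + 68 + 80
= 74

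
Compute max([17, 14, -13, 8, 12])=17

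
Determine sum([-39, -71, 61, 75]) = 26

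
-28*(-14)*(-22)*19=-163856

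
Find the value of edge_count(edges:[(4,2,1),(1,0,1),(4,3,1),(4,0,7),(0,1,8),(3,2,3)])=6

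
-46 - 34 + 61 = -19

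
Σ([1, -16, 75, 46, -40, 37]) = 103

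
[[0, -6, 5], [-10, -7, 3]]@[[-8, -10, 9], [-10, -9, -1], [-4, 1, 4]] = C[0][0] = (0)*(-8) + (-6)*(-10) + (5)*(-4) = 40
C[0][1] = (0)*(-10) + (-6)*(-9) + (5)*(1) = 59
C[0][2] = (0)*(9) + (-6)*(-1) + (5)*(4) = 26
C[1][0] = (-10)*(-8) + (-7)*(-10) + (3)*(-4) = 138
C[1][1] = (-10)*(-10) + (-7)*(-9) + (3)*(1) = 166
C[1][2] = (-10)*(9) + (-7)*(-1) + (3)*(4) = -71
= [[40, 59, 26], [138, 166, -71]]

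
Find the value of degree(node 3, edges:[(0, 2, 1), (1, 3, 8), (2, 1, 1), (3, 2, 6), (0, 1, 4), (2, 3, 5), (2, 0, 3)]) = 3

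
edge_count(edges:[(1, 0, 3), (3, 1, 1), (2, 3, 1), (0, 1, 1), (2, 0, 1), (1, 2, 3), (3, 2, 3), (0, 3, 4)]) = 8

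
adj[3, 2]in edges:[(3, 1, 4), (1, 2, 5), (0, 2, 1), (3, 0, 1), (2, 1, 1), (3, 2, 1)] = 1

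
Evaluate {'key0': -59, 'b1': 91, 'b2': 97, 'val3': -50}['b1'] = 91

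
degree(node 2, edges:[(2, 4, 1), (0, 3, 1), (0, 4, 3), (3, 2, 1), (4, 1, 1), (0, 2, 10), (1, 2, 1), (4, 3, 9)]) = 4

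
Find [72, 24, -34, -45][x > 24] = keep x where x > 24: 72✓, 24✗, -34✗, -45✗
= [72]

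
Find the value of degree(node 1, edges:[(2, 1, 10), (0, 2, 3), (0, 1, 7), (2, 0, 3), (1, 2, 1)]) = incident: (2,1), (0,1), (1,2)
= 3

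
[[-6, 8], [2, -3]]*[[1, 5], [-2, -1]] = [[-22, -38], [8, 13]]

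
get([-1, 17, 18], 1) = 17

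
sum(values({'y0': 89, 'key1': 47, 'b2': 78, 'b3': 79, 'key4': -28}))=89 + 47 + 78 + 79 + (-28)
= 265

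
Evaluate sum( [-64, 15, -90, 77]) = -62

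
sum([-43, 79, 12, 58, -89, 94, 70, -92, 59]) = (-43) + 79 + 12 + 58 + (-89) + 94 + 70 + (-92) + 59
= 148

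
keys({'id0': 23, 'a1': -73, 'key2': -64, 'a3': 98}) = ['id0', 'a1', 'key2', 'a3']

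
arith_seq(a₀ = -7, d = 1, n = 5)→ a_0 = -7 + 0*1 = -7
a_1 = -7 + 1*1 = -6
a_2 = -7 + 2*1 = -5
...
= [-7, -6, -5, -4, -3]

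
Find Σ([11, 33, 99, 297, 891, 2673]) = 4004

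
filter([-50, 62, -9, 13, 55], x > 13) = [62, 55]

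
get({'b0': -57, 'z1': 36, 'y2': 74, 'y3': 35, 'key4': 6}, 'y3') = 35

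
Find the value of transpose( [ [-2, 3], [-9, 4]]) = [[-2, -9], [3, 4]]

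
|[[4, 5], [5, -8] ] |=-57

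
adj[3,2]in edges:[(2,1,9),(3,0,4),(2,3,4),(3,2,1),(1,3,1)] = 1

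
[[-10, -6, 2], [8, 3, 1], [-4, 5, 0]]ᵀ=[[-10, 8, -4], [-6, 3, 5], [2, 1, 0]]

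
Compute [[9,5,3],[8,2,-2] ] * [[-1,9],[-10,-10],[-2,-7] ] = C[0][0] = (9)*(-1) + (5)*(-10) + (3)*(-2) = -65
C[0][1] = (9)*(9) + (5)*(-10) + (3)*(-7) = 10
C[1][0] = (8)*(-1) + (2)*(-10) + (-2)*(-2) = -24
C[1][1] = (8)*(9) + (2)*(-10) + (-2)*(-7) = 66
= [[-65, 10], [-24, 66]]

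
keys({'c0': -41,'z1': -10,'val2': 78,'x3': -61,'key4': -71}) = ['c0', 'z1', 'val2', 'x3', 'key4']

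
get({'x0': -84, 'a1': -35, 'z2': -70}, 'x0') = -84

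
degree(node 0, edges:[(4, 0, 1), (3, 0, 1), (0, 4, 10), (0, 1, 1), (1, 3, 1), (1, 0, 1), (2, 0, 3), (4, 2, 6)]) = 6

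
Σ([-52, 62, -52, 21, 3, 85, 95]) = 162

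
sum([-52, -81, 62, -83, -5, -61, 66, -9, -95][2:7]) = slice → [62, -83, -5, -61, 66]
62 + (-83) + (-5) + (-61) + 66
= -21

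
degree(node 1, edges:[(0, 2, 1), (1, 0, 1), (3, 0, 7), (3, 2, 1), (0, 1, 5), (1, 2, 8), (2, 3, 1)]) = 3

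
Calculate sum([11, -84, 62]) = 11 + (-84) + 62
= -11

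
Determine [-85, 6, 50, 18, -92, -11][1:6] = [6, 50, 18, -92, -11]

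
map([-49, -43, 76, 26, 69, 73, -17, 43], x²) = [2401, 1849, 5776, 676, 4761, 5329, 289, 1849]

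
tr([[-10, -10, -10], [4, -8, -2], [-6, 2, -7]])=-25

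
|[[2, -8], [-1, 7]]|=6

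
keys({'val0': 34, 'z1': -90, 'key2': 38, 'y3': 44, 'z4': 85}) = ['val0', 'z1', 'key2', 'y3', 'z4']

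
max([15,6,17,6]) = 17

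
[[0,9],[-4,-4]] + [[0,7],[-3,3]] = [[0, 16], [-7, -1]]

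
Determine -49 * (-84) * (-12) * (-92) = 4544064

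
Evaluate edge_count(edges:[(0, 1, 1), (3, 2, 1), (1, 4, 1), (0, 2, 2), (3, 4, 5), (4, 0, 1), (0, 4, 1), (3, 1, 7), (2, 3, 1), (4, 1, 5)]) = 10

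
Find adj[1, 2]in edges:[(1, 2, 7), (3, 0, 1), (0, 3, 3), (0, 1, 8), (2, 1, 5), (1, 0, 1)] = 7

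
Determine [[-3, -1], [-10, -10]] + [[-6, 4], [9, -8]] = [[-9, 3], [-1, -18]]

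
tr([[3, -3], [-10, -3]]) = 0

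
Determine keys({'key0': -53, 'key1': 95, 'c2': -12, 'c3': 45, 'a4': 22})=['key0', 'key1', 'c2', 'c3', 'a4']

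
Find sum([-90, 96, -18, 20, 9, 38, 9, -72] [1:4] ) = slice → [96, -18, 20]
96 + (-18) + 20
= 98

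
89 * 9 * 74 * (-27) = -1600398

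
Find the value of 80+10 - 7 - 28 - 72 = -17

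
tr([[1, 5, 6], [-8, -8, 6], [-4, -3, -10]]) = diagonal: 1 + (-8) + (-10)
= -17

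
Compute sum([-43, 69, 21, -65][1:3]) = 90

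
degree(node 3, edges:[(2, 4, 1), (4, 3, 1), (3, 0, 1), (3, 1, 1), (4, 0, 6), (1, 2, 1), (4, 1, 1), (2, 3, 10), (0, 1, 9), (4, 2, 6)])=4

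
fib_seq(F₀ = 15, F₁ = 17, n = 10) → F_2 = F_1 + F_0 = 32
F_3 = F_2 + F_1 = 49
F_4 = F_3 + F_2 = 81
...
= [15, 17, 32, 49, 81, 130, 211, 341, 552, 893]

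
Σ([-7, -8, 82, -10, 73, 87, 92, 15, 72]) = (-7) + (-8) + 82 + (-10) + 73 + 87 + 92 + 15 + 72
= 396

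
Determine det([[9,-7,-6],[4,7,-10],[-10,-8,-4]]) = -2012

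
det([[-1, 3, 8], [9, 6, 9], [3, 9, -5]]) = 831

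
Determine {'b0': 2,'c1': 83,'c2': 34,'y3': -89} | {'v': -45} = {'b0': 2, 'c1': 83, 'c2': 34, 'y3': -89, 'v': -45}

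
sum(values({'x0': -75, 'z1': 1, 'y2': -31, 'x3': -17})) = -122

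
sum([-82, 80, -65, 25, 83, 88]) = (-82) + 80 + (-65) + 25 + 83 + 88
= 129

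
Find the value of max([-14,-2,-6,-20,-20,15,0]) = 15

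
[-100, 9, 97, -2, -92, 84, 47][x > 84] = keep x where x > 84: -100✗, 9✗, 97✓, -2✗, -92✗, 84✗, 47✗
= [97]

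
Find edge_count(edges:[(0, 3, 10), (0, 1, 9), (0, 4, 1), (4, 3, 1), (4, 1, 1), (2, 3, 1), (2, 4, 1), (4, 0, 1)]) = 8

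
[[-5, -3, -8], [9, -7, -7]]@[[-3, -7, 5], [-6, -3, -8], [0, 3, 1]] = [[33, 20, -9], [15, -63, 94]]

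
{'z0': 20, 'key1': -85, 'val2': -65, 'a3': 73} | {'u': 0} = {'z0': 20, 'key1': -85, 'val2': -65, 'a3': 73, 'u': 0}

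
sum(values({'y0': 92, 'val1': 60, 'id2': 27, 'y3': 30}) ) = 92 + 60 + 27 + 30
= 209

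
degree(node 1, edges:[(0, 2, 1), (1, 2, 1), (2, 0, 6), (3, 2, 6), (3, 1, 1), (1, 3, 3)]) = 3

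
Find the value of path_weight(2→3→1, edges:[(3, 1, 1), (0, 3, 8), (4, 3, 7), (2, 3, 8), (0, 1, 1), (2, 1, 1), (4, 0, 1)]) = w(2→3)=8 + w(3→1)=1
= 9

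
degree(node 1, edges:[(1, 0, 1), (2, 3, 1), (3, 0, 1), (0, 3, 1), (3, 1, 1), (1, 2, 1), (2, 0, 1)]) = 3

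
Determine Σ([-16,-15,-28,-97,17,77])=-62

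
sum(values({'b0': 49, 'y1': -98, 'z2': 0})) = -49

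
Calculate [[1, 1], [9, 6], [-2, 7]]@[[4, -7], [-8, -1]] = C[0][0] = (1)*(4) + (1)*(-8) = -4
C[0][1] = (1)*(-7) + (1)*(-1) = -8
C[1][0] = (9)*(4) + (6)*(-8) = -12
C[1][1] = (9)*(-7) + (6)*(-1) = -69
C[2][0] = (-2)*(4) + (7)*(-8) = -64
C[2][1] = (-2)*(-7) + (7)*(-1) = 7
= [[-4, -8], [-12, -69], [-64, 7]]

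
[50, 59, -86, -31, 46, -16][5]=-16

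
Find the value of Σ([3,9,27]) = 3 + 9 + 27
= 39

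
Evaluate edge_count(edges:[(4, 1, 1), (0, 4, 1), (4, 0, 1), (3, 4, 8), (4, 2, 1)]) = 5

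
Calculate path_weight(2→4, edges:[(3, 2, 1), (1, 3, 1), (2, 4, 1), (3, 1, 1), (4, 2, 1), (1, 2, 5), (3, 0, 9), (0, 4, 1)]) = w(2→4)=1
= 1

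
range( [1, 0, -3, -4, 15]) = 19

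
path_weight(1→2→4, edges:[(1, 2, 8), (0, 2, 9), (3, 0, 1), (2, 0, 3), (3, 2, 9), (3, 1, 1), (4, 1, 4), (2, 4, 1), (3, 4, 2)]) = w(1→2)=8 + w(2→4)=1
= 9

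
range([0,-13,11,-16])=27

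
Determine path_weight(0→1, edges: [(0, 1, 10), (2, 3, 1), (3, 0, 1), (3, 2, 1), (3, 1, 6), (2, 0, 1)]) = 10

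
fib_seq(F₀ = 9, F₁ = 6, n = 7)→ F_2 = F_1 + F_0 = 15
F_3 = F_2 + F_1 = 21
F_4 = F_3 + F_2 = 36
...
= [9, 6, 15, 21, 36, 57, 93]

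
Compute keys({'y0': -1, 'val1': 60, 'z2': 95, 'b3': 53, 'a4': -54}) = ['y0', 'val1', 'z2', 'b3', 'a4']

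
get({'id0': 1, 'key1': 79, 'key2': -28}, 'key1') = 79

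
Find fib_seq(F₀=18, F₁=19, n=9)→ F_2 = F_1 + F_0 = 37
F_3 = F_2 + F_1 = 56
F_4 = F_3 + F_2 = 93
...
= [18, 19, 37, 56, 93, 149, 242, 391, 633]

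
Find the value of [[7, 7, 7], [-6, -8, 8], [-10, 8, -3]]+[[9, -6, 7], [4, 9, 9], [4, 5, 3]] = [[16, 1, 14], [-2, 1, 17], [-6, 13, 0]]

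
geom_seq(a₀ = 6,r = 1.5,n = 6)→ a_0 = 6*1.5^0 = 6.0
a_1 = 6*1.5^1 = 9.0
a_2 = 6*1.5^2 = 13.5
...
= [6.0, 9.0, 13.5, 20.25, 30.375, 45.5625]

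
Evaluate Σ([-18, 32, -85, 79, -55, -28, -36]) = -111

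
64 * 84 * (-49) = -263424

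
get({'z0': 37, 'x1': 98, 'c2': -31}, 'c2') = -31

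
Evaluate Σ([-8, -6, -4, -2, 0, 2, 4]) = -14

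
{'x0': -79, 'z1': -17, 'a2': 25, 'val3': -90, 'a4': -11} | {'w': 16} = {'x0': -79, 'z1': -17, 'a2': 25, 'val3': -90, 'a4': -11, 'w': 16}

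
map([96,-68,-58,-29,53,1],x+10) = 96+10=106, -68+10=-58, -58+10=-48, -29+10=-19, 53+10=63, 1+10=11
= [106, -58, -48, -19, 63, 11]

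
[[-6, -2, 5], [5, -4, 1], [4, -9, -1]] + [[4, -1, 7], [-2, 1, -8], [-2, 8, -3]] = [[-2, -3, 12], [3, -3, -7], [2, -1, -4]]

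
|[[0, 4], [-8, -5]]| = 32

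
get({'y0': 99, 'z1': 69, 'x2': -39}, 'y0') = 99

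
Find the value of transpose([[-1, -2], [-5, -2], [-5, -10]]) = [[-1, -5, -5], [-2, -2, -10]]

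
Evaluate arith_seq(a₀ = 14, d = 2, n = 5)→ [14, 16, 18, 20, 22]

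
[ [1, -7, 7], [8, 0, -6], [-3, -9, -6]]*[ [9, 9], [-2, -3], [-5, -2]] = C[0][0] = (1)*(9) + (-7)*(-2) + (7)*(-5) = -12
C[0][1] = (1)*(9) + (-7)*(-3) + (7)*(-2) = 16
C[1][0] = (8)*(9) + (0)*(-2) + (-6)*(-5) = 102
C[1][1] = (8)*(9) + (0)*(-3) + (-6)*(-2) = 84
C[2][0] = (-3)*(9) + (-9)*(-2) + (-6)*(-5) = 21
C[2][1] = (-3)*(9) + (-9)*(-3) + (-6)*(-2) = 12
= [[-12, 16], [102, 84], [21, 12]]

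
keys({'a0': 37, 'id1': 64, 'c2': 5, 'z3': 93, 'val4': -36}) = ['a0', 'id1', 'c2', 'z3', 'val4']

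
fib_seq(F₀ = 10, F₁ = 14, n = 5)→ F_2 = F_1 + F_0 = 24
F_3 = F_2 + F_1 = 38
F_4 = F_3 + F_2 = 62
= [10, 14, 24, 38, 62]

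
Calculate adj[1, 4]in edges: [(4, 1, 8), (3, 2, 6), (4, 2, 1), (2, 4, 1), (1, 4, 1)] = 1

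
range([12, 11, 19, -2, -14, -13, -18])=37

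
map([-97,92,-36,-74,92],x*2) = -97*2=-194, 92*2=184, -36*2=-72, -74*2=-148, 92*2=184
= [-194, 184, -72, -148, 184]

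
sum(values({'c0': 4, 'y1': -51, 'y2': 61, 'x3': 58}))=72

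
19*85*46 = 74290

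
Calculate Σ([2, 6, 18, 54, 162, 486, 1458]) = 2186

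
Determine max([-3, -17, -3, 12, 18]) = 18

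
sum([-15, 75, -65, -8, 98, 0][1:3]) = slice → [75, -65]
75 + (-65)
= 10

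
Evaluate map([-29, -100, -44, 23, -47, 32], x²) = (-29)²=841, (-100)²=10000, (-44)²=1936, (23)²=529, (-47)²=2209, (32)²=1024
= [841, 10000, 1936, 529, 2209, 1024]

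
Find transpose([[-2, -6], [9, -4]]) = [[-2, 9], [-6, -4]]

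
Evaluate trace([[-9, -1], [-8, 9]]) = diagonal: (-9) + 9
= 0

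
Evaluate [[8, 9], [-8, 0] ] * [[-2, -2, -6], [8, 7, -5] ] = [[56, 47, -93], [16, 16, 48]]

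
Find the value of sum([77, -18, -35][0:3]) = slice → [77, -18, -35]
77 + (-18) + (-35)
= 24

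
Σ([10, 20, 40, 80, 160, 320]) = 630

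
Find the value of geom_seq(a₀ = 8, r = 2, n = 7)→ [8, 16, 32, 64, 128, 256, 512]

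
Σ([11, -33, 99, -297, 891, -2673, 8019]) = 6017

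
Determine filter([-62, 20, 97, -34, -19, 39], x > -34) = [20, 97, -19, 39]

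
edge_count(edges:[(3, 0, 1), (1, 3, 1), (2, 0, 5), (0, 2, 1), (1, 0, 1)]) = 5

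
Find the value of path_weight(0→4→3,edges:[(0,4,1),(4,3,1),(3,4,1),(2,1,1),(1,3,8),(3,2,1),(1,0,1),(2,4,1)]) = 2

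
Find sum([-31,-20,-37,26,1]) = (-31) + (-20) + (-37) + 26 + 1
= -61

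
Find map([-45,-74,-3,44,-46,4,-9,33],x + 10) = -45+10=-35, -74+10=-64, -3+10=7, 44+10=54, -46+10=-36, 4+10=14, -9+10=1, 33+10=43
= [-35, -64, 7, 54, -36, 14, 1, 43]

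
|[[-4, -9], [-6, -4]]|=(-4)*(-4) - (-9)*(-6)
= -38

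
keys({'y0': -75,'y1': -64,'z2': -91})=['y0', 'y1', 'z2']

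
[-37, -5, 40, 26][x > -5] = [40, 26]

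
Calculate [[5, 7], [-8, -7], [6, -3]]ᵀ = [[5, -8, 6], [7, -7, -3]]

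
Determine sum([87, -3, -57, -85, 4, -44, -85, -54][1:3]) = slice → [-3, -57]
(-3) + (-57)
= -60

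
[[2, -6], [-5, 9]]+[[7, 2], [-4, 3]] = [[9, -4], [-9, 12]]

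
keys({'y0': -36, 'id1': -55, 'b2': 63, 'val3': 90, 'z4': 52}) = ['y0', 'id1', 'b2', 'val3', 'z4']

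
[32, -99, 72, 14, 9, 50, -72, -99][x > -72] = keep x where x > -72: 32✓, -99✗, 72✓, 14✓, 9✓, 50✓, -72✗, -99✗
= [32, 72, 14, 9, 50]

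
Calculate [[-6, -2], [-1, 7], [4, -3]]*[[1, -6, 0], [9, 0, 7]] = [[-24, 36, -14], [62, 6, 49], [-23, -24, -21]]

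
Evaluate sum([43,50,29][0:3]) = slice → [43, 50, 29]
43 + 50 + 29
= 122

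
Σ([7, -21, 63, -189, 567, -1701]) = -1274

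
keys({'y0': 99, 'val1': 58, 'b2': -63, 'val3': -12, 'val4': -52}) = ['y0', 'val1', 'b2', 'val3', 'val4']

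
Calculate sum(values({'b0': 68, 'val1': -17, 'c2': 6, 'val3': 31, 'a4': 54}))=68 + (-17) + 6 + 31 + 54
= 142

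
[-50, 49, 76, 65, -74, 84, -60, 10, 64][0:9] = [-50, 49, 76, 65, -74, 84, -60, 10, 64]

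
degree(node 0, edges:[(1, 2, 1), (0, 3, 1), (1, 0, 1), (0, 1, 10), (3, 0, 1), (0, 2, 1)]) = incident: (0,3), (1,0), (0,1), (3,0), (0,2)
= 5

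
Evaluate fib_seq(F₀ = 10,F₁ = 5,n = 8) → [10, 5, 15, 20, 35, 55, 90, 145]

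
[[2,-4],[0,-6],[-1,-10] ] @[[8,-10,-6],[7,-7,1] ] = C[0][0] = (2)*(8) + (-4)*(7) = -12
C[0][1] = (2)*(-10) + (-4)*(-7) = 8
C[0][2] = (2)*(-6) + (-4)*(1) = -16
C[1][0] = (0)*(8) + (-6)*(7) = -42
C[1][1] = (0)*(-10) + (-6)*(-7) = 42
C[1][2] = (0)*(-6) + (-6)*(1) = -6
... (3 more cells)
= [[-12, 8, -16], [-42, 42, -6], [-78, 80, -4]]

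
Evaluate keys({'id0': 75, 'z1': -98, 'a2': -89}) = ['id0', 'z1', 'a2']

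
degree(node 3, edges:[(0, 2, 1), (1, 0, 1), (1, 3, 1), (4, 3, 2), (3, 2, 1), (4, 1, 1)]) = 3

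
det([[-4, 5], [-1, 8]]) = -27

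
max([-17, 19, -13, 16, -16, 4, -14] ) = 19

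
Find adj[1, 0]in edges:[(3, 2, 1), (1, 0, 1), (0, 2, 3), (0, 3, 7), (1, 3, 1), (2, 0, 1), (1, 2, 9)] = 1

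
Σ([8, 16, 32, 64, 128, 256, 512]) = 1016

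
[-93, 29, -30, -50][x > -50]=keep x where x > -50: -93✗, 29✓, -30✓, -50✗
= [29, -30]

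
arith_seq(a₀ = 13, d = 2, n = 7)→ [13, 15, 17, 19, 21, 23, 25]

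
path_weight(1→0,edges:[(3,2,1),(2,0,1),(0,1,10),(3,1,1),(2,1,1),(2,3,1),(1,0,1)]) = w(1→0)=1
= 1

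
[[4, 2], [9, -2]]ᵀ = [[4, 9], [2, -2]]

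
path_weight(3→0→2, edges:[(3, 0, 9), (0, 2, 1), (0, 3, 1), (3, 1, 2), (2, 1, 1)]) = w(3→0)=9 + w(0→2)=1
= 10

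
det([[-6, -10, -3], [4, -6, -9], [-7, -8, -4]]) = -280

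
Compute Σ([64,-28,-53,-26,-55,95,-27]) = 64 + (-28) + (-53) + (-26) + (-55) + 95 + (-27)
= -30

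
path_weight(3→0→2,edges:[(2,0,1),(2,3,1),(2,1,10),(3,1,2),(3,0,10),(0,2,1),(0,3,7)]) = 11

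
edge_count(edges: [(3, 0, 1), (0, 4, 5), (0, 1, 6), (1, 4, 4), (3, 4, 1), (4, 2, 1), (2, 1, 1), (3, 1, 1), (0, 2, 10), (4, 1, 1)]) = 10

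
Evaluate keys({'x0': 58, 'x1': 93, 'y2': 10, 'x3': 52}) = ['x0', 'x1', 'y2', 'x3']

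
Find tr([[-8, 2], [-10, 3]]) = -5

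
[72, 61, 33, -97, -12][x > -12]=keep x where x > -12: 72✓, 61✓, 33✓, -97✗, -12✗
= [72, 61, 33]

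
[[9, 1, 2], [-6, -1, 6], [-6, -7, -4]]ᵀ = [[9, -6, -6], [1, -1, -7], [2, 6, -4]]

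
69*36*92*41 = 9369648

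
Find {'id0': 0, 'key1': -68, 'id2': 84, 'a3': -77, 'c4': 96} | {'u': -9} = {'id0': 0, 'key1': -68, 'id2': 84, 'a3': -77, 'c4': 96, 'u': -9}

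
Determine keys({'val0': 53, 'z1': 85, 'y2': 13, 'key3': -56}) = ['val0', 'z1', 'y2', 'key3']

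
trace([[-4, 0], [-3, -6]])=-10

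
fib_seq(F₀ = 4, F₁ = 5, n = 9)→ F_2 = F_1 + F_0 = 9
F_3 = F_2 + F_1 = 14
F_4 = F_3 + F_2 = 23
...
= [4, 5, 9, 14, 23, 37, 60, 97, 157]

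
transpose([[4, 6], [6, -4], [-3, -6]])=[[4, 6, -3], [6, -4, -6]]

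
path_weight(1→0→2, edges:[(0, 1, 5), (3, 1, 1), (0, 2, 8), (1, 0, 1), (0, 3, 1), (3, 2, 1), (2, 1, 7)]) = w(1→0)=1 + w(0→2)=8
= 9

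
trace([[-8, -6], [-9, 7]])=-1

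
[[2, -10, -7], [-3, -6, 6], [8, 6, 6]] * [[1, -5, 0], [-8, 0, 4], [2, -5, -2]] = C[0][0] = (2)*(1) + (-10)*(-8) + (-7)*(2) = 68
C[0][1] = (2)*(-5) + (-10)*(0) + (-7)*(-5) = 25
C[0][2] = (2)*(0) + (-10)*(4) + (-7)*(-2) = -26
C[1][0] = (-3)*(1) + (-6)*(-8) + (6)*(2) = 57
C[1][1] = (-3)*(-5) + (-6)*(0) + (6)*(-5) = -15
C[1][2] = (-3)*(0) + (-6)*(4) + (6)*(-2) = -36
... (3 more cells)
= [[68, 25, -26], [57, -15, -36], [-28, -70, 12]]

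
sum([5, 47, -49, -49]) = -46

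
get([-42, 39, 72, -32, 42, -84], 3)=-32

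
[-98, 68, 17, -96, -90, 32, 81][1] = 68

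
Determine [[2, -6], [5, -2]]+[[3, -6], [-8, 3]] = [[5, -12], [-3, 1]]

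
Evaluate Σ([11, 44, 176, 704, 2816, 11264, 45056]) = 60071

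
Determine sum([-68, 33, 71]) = 36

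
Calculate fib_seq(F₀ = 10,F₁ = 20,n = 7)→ [10, 20, 30, 50, 80, 130, 210]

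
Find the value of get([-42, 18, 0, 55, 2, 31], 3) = 55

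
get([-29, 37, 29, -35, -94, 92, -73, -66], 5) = 92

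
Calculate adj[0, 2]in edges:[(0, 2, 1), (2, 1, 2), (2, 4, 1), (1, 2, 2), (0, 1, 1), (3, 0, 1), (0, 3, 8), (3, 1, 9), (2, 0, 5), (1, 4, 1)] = 1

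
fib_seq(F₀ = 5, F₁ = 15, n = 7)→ [5, 15, 20, 35, 55, 90, 145]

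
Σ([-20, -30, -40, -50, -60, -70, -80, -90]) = (-20) + (-30) + (-40) + (-50) + (-60) + (-70) + (-80) + (-90)
= -440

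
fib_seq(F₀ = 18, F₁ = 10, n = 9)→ [18, 10, 28, 38, 66, 104, 170, 274, 444]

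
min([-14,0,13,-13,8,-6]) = -14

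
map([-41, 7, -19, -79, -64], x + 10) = [-31, 17, -9, -69, -54]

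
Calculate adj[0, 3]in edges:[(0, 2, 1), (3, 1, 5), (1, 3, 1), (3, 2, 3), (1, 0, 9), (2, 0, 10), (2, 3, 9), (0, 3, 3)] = 3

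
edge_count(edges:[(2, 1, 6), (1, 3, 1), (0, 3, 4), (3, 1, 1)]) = 4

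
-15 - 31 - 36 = -82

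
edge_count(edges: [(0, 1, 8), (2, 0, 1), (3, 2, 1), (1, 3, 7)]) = 4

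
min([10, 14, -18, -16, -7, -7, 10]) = -18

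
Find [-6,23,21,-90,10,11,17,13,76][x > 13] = keep x where x > 13: -6✗, 23✓, 21✓, -90✗, 10✗, 11✗, 17✓, 13✗, 76✓
= [23, 21, 17, 76]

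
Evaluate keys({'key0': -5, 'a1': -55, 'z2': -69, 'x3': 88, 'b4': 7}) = ['key0', 'a1', 'z2', 'x3', 'b4']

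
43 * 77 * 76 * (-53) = -13336708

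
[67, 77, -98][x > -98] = [67, 77]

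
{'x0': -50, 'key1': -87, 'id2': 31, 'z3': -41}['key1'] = -87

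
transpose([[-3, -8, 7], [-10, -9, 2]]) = [[-3, -10], [-8, -9], [7, 2]]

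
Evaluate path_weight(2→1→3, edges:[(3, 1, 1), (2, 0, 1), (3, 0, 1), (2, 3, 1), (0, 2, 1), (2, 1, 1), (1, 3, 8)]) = 9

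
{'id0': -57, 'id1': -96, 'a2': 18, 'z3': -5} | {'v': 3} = {'id0': -57, 'id1': -96, 'a2': 18, 'z3': -5, 'v': 3}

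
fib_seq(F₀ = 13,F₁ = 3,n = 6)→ F_2 = F_1 + F_0 = 16
F_3 = F_2 + F_1 = 19
F_4 = F_3 + F_2 = 35
...
= [13, 3, 16, 19, 35, 54]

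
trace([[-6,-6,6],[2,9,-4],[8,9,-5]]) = diagonal: (-6) + 9 + (-5)
= -2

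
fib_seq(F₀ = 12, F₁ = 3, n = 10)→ [12, 3, 15, 18, 33, 51, 84, 135, 219, 354]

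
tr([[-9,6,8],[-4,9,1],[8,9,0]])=0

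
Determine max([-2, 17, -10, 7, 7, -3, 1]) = 17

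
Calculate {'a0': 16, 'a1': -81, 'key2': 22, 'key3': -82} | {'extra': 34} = {'a0': 16, 'a1': -81, 'key2': 22, 'key3': -82, 'extra': 34}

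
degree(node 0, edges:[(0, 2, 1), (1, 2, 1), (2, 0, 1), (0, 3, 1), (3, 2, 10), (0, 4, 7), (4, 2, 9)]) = incident: (0,2), (2,0), (0,3), (0,4)
= 4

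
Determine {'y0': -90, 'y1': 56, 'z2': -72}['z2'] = -72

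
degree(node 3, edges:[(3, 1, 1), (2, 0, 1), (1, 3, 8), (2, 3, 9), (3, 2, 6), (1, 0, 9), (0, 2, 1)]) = incident: (3,1), (1,3), (2,3), (3,2)
= 4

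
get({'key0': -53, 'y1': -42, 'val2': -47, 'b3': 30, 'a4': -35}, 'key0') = -53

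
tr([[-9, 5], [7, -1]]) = -10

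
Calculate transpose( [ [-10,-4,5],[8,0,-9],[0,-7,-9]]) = [[-10, 8, 0], [-4, 0, -7], [5, -9, -9]]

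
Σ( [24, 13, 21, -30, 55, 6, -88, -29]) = -28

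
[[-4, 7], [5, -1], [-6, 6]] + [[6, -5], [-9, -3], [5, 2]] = [[2, 2], [-4, -4], [-1, 8]]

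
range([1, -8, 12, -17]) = 29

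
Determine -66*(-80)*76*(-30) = -12038400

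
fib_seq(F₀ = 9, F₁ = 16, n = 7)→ F_2 = F_1 + F_0 = 25
F_3 = F_2 + F_1 = 41
F_4 = F_3 + F_2 = 66
...
= [9, 16, 25, 41, 66, 107, 173]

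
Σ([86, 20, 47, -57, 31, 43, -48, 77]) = 199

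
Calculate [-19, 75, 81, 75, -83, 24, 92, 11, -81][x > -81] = keep x where x > -81: -19✓, 75✓, 81✓, 75✓, -83✗, 24✓, 92✓, 11✓, -81✗
= [-19, 75, 81, 75, 24, 92, 11]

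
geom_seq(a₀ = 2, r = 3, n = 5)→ a_0 = 2*3^0 = 2
a_1 = 2*3^1 = 6
a_2 = 2*3^2 = 18
...
= [2, 6, 18, 54, 162]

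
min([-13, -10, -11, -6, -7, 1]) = -13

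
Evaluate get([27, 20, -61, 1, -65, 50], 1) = 20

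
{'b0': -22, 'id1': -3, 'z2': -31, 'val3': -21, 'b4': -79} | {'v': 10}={'b0': -22, 'id1': -3, 'z2': -31, 'val3': -21, 'b4': -79, 'v': 10}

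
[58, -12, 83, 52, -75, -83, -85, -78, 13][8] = 13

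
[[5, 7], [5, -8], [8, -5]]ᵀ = [[5, 5, 8], [7, -8, -5]]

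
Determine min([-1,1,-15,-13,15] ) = -15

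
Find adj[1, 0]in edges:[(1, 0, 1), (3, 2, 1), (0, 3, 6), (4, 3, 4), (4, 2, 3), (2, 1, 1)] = 1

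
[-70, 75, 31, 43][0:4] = [-70, 75, 31, 43]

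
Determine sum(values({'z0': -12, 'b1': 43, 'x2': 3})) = 34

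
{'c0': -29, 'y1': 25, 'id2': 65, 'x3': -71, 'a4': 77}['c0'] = -29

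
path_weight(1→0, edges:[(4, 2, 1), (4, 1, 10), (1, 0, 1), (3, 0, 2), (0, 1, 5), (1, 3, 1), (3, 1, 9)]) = 1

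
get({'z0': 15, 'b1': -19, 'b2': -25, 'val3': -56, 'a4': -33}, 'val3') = -56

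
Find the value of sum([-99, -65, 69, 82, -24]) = -37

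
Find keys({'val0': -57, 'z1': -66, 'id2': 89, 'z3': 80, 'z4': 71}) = ['val0', 'z1', 'id2', 'z3', 'z4']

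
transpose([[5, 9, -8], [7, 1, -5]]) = [[5, 7], [9, 1], [-8, -5]]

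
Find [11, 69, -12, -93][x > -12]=keep x where x > -12: 11✓, 69✓, -12✗, -93✗
= [11, 69]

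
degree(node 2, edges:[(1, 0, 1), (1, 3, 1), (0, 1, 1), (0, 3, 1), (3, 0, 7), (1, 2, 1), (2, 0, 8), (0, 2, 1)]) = 3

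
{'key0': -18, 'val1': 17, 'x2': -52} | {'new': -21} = {'key0': -18, 'val1': 17, 'x2': -52, 'new': -21}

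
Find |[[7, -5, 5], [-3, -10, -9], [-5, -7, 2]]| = -981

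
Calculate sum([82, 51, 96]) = 229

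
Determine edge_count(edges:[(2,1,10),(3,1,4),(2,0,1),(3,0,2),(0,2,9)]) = 5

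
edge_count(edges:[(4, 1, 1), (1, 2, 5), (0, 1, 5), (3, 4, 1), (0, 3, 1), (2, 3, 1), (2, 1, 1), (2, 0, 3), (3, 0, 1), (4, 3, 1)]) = 10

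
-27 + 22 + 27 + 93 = 115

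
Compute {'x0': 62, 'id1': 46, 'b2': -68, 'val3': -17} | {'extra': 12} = {'x0': 62, 'id1': 46, 'b2': -68, 'val3': -17, 'extra': 12}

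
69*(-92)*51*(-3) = 971244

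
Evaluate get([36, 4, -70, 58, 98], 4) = 98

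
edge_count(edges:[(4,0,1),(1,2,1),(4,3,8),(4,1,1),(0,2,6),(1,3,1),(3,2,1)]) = 7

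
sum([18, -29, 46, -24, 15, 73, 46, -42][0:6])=slice → [18, -29, 46, -24, 15, 73]
18 + (-29) + 46 + (-24) + 15 + 73
= 99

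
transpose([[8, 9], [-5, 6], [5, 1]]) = [[8, -5, 5], [9, 6, 1]]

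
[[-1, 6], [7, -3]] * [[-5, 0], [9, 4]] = C[0][0] = (-1)*(-5) + (6)*(9) = 59
C[0][1] = (-1)*(0) + (6)*(4) = 24
C[1][0] = (7)*(-5) + (-3)*(9) = -62
C[1][1] = (7)*(0) + (-3)*(4) = -12
= [[59, 24], [-62, -12]]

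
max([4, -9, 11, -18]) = 11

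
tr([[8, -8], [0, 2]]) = diagonal: 8 + 2
= 10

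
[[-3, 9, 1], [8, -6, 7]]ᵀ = [[-3, 8], [9, -6], [1, 7]]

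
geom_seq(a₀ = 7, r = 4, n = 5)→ a_0 = 7*4^0 = 7
a_1 = 7*4^1 = 28
a_2 = 7*4^2 = 112
...
= [7, 28, 112, 448, 1792]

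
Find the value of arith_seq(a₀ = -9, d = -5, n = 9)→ [-9, -14, -19, -24, -29, -34, -39, -44, -49]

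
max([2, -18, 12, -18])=12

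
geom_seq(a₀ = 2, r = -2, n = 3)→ a_0 = 2*(-2)^0 = 2
a_1 = 2*(-2)^1 = -4
a_2 = 2*(-2)^2 = 8
= [2, -4, 8]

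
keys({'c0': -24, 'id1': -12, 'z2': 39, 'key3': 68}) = ['c0', 'id1', 'z2', 'key3']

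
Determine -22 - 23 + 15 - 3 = -33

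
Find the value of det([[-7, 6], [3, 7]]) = -67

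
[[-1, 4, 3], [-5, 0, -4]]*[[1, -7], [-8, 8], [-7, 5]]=[[-54, 54], [23, 15]]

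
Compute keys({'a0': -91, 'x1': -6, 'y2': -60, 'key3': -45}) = ['a0', 'x1', 'y2', 'key3']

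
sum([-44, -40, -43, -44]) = (-44) + (-40) + (-43) + (-44)
= -171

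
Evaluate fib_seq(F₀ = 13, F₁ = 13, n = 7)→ [13, 13, 26, 39, 65, 104, 169]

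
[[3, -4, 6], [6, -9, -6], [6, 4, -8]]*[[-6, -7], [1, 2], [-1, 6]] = C[0][0] = (3)*(-6) + (-4)*(1) + (6)*(-1) = -28
C[0][1] = (3)*(-7) + (-4)*(2) + (6)*(6) = 7
C[1][0] = (6)*(-6) + (-9)*(1) + (-6)*(-1) = -39
C[1][1] = (6)*(-7) + (-9)*(2) + (-6)*(6) = -96
C[2][0] = (6)*(-6) + (4)*(1) + (-8)*(-1) = -24
C[2][1] = (6)*(-7) + (4)*(2) + (-8)*(6) = -82
= [[-28, 7], [-39, -96], [-24, -82]]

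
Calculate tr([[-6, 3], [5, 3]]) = -3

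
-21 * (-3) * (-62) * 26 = -101556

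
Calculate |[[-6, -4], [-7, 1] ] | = (-6)*(1) - (-4)*(-7)
= -34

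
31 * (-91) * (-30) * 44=3723720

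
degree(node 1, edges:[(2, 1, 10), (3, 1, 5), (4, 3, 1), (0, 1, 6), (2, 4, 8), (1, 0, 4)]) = 4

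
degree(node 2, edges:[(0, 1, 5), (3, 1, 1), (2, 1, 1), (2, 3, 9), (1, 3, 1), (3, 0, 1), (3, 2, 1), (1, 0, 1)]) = 3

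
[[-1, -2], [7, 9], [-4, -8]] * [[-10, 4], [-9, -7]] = [[28, 10], [-151, -35], [112, 40]]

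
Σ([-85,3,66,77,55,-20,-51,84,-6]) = (-85) + 3 + 66 + 77 + 55 + (-20) + (-51) + 84 + (-6)
= 123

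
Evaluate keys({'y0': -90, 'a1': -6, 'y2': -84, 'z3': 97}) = ['y0', 'a1', 'y2', 'z3']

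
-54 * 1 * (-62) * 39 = 130572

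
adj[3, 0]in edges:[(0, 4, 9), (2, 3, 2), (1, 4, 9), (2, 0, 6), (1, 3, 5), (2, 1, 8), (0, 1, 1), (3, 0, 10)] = 10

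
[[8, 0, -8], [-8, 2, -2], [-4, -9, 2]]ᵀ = [[8, -8, -4], [0, 2, -9], [-8, -2, 2]]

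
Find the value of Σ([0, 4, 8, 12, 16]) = 0 + 4 + 8 + 12 + 16
= 40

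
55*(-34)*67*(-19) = 2380510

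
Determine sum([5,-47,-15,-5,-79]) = -141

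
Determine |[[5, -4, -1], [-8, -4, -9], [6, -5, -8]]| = (1)*(5)*det([[-4, -9], [-5, -8]]) + (-1)*(-4)*det([[-8, -9], [6, -8]]) + (1)*(-1)*det([[-8, -4], [6, -5]])
= -65 + 472 + -64
= 343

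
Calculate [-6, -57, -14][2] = -14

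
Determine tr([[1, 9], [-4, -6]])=-5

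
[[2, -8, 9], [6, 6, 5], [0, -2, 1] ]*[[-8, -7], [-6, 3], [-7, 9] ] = C[0][0] = (2)*(-8) + (-8)*(-6) + (9)*(-7) = -31
C[0][1] = (2)*(-7) + (-8)*(3) + (9)*(9) = 43
C[1][0] = (6)*(-8) + (6)*(-6) + (5)*(-7) = -119
C[1][1] = (6)*(-7) + (6)*(3) + (5)*(9) = 21
C[2][0] = (0)*(-8) + (-2)*(-6) + (1)*(-7) = 5
C[2][1] = (0)*(-7) + (-2)*(3) + (1)*(9) = 3
= [[-31, 43], [-119, 21], [5, 3]]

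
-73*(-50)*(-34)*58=-7197800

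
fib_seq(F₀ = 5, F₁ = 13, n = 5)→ [5, 13, 18, 31, 49]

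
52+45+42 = 139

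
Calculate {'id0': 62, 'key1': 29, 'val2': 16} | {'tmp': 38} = {'id0': 62, 'key1': 29, 'val2': 16, 'tmp': 38}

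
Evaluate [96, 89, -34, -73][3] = -73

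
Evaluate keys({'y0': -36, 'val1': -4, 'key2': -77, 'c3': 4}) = ['y0', 'val1', 'key2', 'c3']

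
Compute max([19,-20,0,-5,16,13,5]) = 19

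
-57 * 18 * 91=-93366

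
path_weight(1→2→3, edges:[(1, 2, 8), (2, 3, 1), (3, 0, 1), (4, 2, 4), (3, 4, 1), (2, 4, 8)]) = w(1→2)=8 + w(2→3)=1
= 9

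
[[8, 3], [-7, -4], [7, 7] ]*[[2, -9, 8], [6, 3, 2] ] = C[0][0] = (8)*(2) + (3)*(6) = 34
C[0][1] = (8)*(-9) + (3)*(3) = -63
C[0][2] = (8)*(8) + (3)*(2) = 70
C[1][0] = (-7)*(2) + (-4)*(6) = -38
C[1][1] = (-7)*(-9) + (-4)*(3) = 51
C[1][2] = (-7)*(8) + (-4)*(2) = -64
... (3 more cells)
= [[34, -63, 70], [-38, 51, -64], [56, -42, 70]]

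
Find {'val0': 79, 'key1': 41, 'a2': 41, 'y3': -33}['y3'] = -33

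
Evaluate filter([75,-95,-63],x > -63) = keep x where x > -63: 75✓, -95✗, -63✗
= [75]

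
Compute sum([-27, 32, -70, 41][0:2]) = slice → [-27, 32]
(-27) + 32
= 5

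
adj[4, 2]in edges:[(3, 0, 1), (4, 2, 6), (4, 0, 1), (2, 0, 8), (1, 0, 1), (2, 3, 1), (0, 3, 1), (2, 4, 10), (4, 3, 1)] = 6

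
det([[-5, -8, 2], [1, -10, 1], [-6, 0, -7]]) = (1)*(-5)*det([[-10, 1], [0, -7]]) + (-1)*(-8)*det([[1, 1], [-6, -7]]) + (1)*(2)*det([[1, -10], [-6, 0]])
= -350 + -8 + -120
= -478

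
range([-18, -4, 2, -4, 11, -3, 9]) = 29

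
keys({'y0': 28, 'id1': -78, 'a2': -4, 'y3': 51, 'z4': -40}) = ['y0', 'id1', 'a2', 'y3', 'z4']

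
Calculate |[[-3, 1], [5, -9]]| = (-3)*(-9) - (1)*(5)
= 22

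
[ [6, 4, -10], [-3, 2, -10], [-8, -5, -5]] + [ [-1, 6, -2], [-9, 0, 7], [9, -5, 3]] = [[5, 10, -12], [-12, 2, -3], [1, -10, -2]]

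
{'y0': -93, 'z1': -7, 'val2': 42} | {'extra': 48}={'y0': -93, 'z1': -7, 'val2': 42, 'extra': 48}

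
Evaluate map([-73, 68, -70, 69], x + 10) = [-63, 78, -60, 79]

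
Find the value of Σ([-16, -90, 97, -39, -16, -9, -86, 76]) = -83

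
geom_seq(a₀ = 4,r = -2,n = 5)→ [4, -8, 16, -32, 64]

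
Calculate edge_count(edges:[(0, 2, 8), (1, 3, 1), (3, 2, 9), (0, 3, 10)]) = 4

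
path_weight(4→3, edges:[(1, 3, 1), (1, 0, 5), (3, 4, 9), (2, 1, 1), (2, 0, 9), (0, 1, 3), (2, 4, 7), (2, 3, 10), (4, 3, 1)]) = w(4→3)=1
= 1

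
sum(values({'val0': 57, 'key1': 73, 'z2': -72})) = 58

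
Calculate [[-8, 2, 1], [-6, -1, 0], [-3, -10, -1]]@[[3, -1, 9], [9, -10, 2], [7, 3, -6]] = C[0][0] = (-8)*(3) + (2)*(9) + (1)*(7) = 1
C[0][1] = (-8)*(-1) + (2)*(-10) + (1)*(3) = -9
C[0][2] = (-8)*(9) + (2)*(2) + (1)*(-6) = -74
C[1][0] = (-6)*(3) + (-1)*(9) + (0)*(7) = -27
C[1][1] = (-6)*(-1) + (-1)*(-10) + (0)*(3) = 16
C[1][2] = (-6)*(9) + (-1)*(2) + (0)*(-6) = -56
... (3 more cells)
= [[1, -9, -74], [-27, 16, -56], [-106, 100, -41]]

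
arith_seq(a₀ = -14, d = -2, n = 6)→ [-14, -16, -18, -20, -22, -24]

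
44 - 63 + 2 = -17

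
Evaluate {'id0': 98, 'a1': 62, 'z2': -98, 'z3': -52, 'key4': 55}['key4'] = 55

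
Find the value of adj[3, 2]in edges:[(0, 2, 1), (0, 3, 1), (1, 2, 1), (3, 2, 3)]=3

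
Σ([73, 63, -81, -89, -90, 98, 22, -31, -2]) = 73 + 63 + (-81) + (-89) + (-90) + 98 + 22 + (-31) + (-2)
= -37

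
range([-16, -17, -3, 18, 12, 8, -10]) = 35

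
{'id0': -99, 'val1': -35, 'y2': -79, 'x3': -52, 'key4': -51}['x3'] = -52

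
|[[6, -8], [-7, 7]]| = (6)*(7) - (-8)*(-7)
= -14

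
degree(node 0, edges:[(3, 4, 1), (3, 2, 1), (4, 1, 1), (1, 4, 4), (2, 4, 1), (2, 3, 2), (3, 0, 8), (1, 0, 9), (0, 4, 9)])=3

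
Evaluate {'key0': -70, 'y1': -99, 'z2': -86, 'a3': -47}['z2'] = -86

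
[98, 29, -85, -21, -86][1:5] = [29, -85, -21, -86]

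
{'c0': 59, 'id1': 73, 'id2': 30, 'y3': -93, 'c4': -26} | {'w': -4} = {'c0': 59, 'id1': 73, 'id2': 30, 'y3': -93, 'c4': -26, 'w': -4}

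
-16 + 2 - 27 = -41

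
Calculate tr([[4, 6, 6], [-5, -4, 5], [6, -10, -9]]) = -9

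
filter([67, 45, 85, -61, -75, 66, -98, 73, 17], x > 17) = keep x where x > 17: 67✓, 45✓, 85✓, -61✗, -75✗, 66✓, -98✗, 73✓, 17✗
= [67, 45, 85, 66, 73]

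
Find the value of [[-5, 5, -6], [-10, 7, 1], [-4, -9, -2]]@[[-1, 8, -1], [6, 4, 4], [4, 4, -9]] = C[0][0] = (-5)*(-1) + (5)*(6) + (-6)*(4) = 11
C[0][1] = (-5)*(8) + (5)*(4) + (-6)*(4) = -44
C[0][2] = (-5)*(-1) + (5)*(4) + (-6)*(-9) = 79
C[1][0] = (-10)*(-1) + (7)*(6) + (1)*(4) = 56
C[1][1] = (-10)*(8) + (7)*(4) + (1)*(4) = -48
C[1][2] = (-10)*(-1) + (7)*(4) + (1)*(-9) = 29
... (3 more cells)
= [[11, -44, 79], [56, -48, 29], [-58, -76, -14]]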